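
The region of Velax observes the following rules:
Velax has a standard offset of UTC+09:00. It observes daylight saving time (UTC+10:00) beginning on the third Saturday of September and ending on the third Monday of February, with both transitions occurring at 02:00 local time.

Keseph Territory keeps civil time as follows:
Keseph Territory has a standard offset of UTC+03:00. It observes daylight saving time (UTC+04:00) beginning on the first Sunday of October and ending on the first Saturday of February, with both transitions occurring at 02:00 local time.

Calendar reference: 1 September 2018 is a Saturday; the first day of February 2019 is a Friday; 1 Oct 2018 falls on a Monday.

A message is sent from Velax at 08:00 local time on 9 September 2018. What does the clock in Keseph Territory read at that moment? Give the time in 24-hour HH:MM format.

02:00

1 September 2018 is a Saturday, so the first Saturday is September 1 and the third is September 15.
1 February 2019 is a Friday, so the first Monday is February 4 and the third is February 18.
9 September 2018 is outside the daylight-saving period (15 September 2018 – 18 February 2019), so Velax is on standard time, UTC+09:00.
08:00 Velax − 9h = 23:00 UTC (rolling into the previous day, 8 September 2018).
1 October 2018 is a Monday, so the first Sunday is October 7.
1 February 2019 is a Friday, so the first Saturday is February 2.
At the standard offset (UTC+03:00), 23:00 UTC + 3h = 02:00 Keseph Territory standard time (rolling into the next day, 9 September 2018).
The standard-time date in Keseph Territory, 9 September 2018, is outside the daylight-saving period (7 October 2018 – 2 February 2019), so Keseph Territory is on standard time, UTC+03:00.
23:00 UTC + 3h = 02:00 Keseph Territory (rolling into the next day, 9 September 2018).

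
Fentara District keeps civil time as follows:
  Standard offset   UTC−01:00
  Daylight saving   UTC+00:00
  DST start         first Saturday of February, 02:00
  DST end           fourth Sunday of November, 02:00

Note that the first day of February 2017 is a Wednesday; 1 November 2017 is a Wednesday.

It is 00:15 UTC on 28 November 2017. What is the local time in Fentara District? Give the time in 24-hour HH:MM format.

23:15

1 February 2017 is a Wednesday, so the first Saturday is February 4.
1 November 2017 is a Wednesday, so the first Sunday is November 5 and the fourth is November 26.
At the standard offset (UTC−01:00), 00:15 UTC − 1h = 23:15 Fentara District standard time (rolling into the previous day, 27 November 2017).
The standard-time date in Fentara District, 27 November 2017, is outside the daylight-saving period (4 February – 26 November), so Fentara District is on standard time, UTC−01:00.
00:15 UTC − 1h = 23:15 local (rolling into the previous day, 27 November 2017).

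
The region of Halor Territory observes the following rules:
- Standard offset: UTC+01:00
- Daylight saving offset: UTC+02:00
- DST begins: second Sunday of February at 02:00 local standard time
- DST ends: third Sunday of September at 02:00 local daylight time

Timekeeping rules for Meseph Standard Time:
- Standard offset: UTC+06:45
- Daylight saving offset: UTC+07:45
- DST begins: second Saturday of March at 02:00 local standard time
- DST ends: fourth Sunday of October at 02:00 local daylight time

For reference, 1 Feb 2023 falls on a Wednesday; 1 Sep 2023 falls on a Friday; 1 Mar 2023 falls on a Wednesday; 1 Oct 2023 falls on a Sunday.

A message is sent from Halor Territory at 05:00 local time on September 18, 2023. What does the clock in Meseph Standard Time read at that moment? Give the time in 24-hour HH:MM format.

11:45

1 February 2023 is a Wednesday, so the first Sunday is February 5 and the second is February 12.
1 September 2023 is a Friday, so the first Sunday is September 3 and the third is September 17.
September 18, 2023 is outside the daylight-saving period (12 February – 17 September), so Halor Territory is on standard time, UTC+01:00.
05:00 Halor Territory − 1h = 04:00 UTC.
1 March 2023 is a Wednesday, so the first Saturday is March 4 and the second is March 11.
1 October 2023 is a Sunday, so the first Sunday is October 1 and the fourth is October 22.
At the standard offset (UTC+06:45), 04:00 UTC + 6h45m = 10:45 Meseph Standard Time standard time.
The standard-time date in Meseph Standard Time, September 18, 2023, lies within the daylight-saving period (11 March – 22 October), so Meseph Standard Time is on daylight time, UTC+07:45.
04:00 UTC + 7h45m = 11:45 Meseph Standard Time.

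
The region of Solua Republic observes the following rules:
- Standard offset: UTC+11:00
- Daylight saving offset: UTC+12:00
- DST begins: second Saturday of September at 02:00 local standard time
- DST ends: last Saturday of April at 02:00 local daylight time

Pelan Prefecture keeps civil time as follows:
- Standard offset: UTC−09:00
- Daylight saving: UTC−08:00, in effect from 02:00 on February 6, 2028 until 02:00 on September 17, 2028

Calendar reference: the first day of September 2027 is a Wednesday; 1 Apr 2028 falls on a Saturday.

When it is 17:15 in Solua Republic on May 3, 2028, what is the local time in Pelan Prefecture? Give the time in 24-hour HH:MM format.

1 September 2027 is a Wednesday, so the first Saturday is September 4 and the second is September 11.
1 April 2028 is a Saturday, so Saturdays fall on 1, 8, 15, 22, 29; the last is April 29.
May 3, 2028 is outside the daylight-saving period (11 September 2027 – 29 April 2028), so Solua Republic is on standard time, UTC+11:00.
17:15 Solua Republic − 11h = 06:15 UTC.
At the standard offset (UTC−09:00), 06:15 UTC − 9h = 21:15 Pelan Prefecture standard time (rolling into the previous day, 2 May 2028).
Daylight saving runs 6 February – 17 September; the standard-time date in Pelan Prefecture, May 2, 2028, is inside that window, so Pelan Prefecture is at UTC−08:00.
06:15 UTC − 8h = 22:15 Pelan Prefecture (rolling into the previous day, 2 May 2028).

22:15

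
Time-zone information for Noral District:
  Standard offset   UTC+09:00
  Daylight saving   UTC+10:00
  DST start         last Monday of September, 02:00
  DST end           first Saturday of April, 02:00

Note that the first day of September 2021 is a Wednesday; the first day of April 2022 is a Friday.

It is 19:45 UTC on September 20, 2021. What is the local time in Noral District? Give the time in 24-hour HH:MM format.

1 September 2021 is a Wednesday, so Mondays fall on 6, 13, 20, 27; the last is September 27.
1 April 2022 is a Friday, so the first Saturday is April 2.
At the standard offset (UTC+09:00), 19:45 UTC + 9h = 04:45 Noral District standard time (rolling into the next day, 21 September 2021).
The standard-time date in Noral District, September 21, 2021, does not fall between 27 September 2021 and 2 April 2022, so daylight saving is not in effect and Noral District is at UTC+09:00.
19:45 UTC + 9h = 04:45 local (rolling into the next day, 21 September 2021).

04:45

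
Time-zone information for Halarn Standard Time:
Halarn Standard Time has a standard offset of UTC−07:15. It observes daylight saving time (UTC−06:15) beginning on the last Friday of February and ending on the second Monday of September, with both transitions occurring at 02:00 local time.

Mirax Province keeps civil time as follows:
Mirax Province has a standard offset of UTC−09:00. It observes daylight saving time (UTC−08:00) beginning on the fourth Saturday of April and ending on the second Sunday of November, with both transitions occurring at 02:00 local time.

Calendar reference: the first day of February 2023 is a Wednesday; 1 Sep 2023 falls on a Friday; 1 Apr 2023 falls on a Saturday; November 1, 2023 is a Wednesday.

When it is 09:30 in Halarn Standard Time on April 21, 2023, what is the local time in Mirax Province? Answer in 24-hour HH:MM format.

1 February 2023 is a Wednesday, so Fridays fall on 3, 10, 17, 24; the last is February 24.
1 September 2023 is a Friday, so the first Monday is September 4 and the second is September 11.
April 21, 2023 lies within the daylight-saving period (24 February – 11 September), so Halarn Standard Time is on daylight time, UTC−06:15.
09:30 Halarn Standard Time + 6h15m = 15:45 UTC.
1 April 2023 is a Saturday, so the first Saturday is April 1 and the fourth is April 22.
1 November 2023 is a Wednesday, so the first Sunday is November 5 and the second is November 12.
At the standard offset (UTC−09:00), 15:45 UTC − 9h = 06:45 Mirax Province standard time.
The standard-time date in Mirax Province, April 21, 2023, is outside the daylight-saving period (22 April – 12 November), so Mirax Province is on standard time, UTC−09:00.
15:45 UTC − 9h = 06:45 Mirax Province.

06:45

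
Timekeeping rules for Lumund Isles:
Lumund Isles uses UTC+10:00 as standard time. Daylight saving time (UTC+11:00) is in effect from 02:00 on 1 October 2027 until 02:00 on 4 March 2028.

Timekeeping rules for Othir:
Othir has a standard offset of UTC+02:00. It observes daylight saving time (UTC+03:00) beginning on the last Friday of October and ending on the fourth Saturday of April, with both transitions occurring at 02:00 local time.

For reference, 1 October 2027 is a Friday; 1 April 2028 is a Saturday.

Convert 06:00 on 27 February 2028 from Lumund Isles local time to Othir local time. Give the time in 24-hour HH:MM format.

22:00

Daylight saving runs 1 October 2027 – 4 March 2028; 27 February 2028 is inside that window, so Lumund Isles is at UTC+11:00.
06:00 Lumund Isles − 11h = 19:00 UTC (rolling into the previous day, 26 February 2028).
1 October 2027 is a Friday, so Fridays fall on 1, 8, 15, 22, 29; the last is October 29.
1 April 2028 is a Saturday, so the first Saturday is April 1 and the fourth is April 22.
At the standard offset (UTC+02:00), 19:00 UTC + 2h = 21:00 Othir standard time.
The standard-time date in Othir, 26 February 2028, lies within the daylight-saving period (29 October 2027 – 22 April 2028), so Othir is on daylight time, UTC+03:00.
19:00 UTC + 3h = 22:00 Othir.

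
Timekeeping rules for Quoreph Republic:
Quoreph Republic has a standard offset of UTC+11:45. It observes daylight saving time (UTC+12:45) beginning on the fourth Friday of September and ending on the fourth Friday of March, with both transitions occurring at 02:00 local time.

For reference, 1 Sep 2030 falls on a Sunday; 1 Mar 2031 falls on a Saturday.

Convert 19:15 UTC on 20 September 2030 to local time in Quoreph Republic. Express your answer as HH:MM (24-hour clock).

07:00

1 September 2030 is a Sunday, so the first Friday is September 6 and the fourth is September 27.
1 March 2031 is a Saturday, so the first Friday is March 7 and the fourth is March 28.
At the standard offset (UTC+11:45), 19:15 UTC + 11h45m = 07:00 Quoreph Republic standard time (rolling into the next day, 21 September 2030).
Daylight saving runs 27 September 2030 – 28 March 2031; the standard-time date in Quoreph Republic, 21 September 2030, is outside that window, so Quoreph Republic is on standard time at UTC+11:45.
19:15 UTC + 11h45m = 07:00 local (rolling into the next day, 21 September 2030).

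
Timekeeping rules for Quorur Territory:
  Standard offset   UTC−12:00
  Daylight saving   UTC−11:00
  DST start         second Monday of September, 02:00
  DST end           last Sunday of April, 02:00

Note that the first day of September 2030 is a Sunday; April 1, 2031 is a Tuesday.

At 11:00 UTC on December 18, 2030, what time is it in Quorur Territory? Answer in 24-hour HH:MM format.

00:00

1 September 2030 is a Sunday, so the first Monday is September 2 and the second is September 9.
1 April 2031 is a Tuesday, so Sundays fall on 6, 13, 20, 27; the last is April 27.
At the standard offset (UTC−12:00), 11:00 UTC − 12h = 23:00 Quorur Territory standard time (rolling into the previous day, 17 December 2030).
The standard-time date in Quorur Territory, December 17, 2030, lies within the daylight-saving period (9 September 2030 – 27 April 2031), so Quorur Territory is on daylight time, UTC−11:00.
11:00 UTC − 11h = 00:00 local.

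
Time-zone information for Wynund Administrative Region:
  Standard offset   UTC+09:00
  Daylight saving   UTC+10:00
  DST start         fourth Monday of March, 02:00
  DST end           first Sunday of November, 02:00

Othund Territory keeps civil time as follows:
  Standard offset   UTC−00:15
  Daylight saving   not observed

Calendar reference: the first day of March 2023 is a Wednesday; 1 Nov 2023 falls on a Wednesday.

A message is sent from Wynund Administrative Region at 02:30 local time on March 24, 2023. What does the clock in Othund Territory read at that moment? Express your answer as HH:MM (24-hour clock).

1 March 2023 is a Wednesday, so the first Monday is March 6 and the fourth is March 27.
1 November 2023 is a Wednesday, so the first Sunday is November 5.
March 24, 2023 does not fall between 27 March and 5 November, so daylight saving is not in effect and Wynund Administrative Region is at UTC+09:00.
02:30 Wynund Administrative Region − 9h = 17:30 UTC (rolling into the previous day, 23 March 2023).
Othund Territory stays on UTC−00:15 all year.
17:30 UTC − 0h15m = 17:15 Othund Territory.

17:15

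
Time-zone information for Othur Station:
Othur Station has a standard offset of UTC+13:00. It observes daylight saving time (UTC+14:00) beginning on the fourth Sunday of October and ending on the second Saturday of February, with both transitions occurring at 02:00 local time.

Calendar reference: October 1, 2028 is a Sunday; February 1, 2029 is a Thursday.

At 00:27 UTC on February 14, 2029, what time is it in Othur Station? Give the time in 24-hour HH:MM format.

13:27

1 October 2028 is a Sunday, so the first Sunday is October 1 and the fourth is October 22.
1 February 2029 is a Thursday, so the first Saturday is February 3 and the second is February 10.
At the standard offset (UTC+13:00), 00:27 UTC + 13h = 13:27 Othur Station standard time.
The standard-time date in Othur Station, February 14, 2029, is outside the daylight-saving period (22 October 2028 – 10 February 2029), so Othur Station is on standard time, UTC+13:00.
00:27 UTC + 13h = 13:27 local.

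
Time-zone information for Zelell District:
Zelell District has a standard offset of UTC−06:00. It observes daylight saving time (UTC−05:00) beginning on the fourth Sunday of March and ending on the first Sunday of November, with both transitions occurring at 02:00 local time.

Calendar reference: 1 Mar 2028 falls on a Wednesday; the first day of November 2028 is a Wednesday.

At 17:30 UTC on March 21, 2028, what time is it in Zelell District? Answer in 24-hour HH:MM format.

1 March 2028 is a Wednesday, so the first Sunday is March 5 and the fourth is March 26.
1 November 2028 is a Wednesday, so the first Sunday is November 5.
At the standard offset (UTC−06:00), 17:30 UTC − 6h = 11:30 Zelell District standard time.
The standard-time date in Zelell District, March 21, 2028, is outside the daylight-saving period (26 March – 5 November), so Zelell District is on standard time, UTC−06:00.
17:30 UTC − 6h = 11:30 local.

11:30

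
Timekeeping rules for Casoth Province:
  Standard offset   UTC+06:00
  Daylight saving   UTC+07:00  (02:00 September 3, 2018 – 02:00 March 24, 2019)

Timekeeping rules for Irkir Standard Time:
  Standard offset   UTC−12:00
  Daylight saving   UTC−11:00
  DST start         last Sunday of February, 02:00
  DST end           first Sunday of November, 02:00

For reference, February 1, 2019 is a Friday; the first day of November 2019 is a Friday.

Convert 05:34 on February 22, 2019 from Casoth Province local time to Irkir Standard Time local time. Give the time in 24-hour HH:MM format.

Daylight saving runs 3 September 2018 – 24 March 2019; February 22, 2019 is inside that window, so Casoth Province is at UTC+07:00.
05:34 Casoth Province − 7h = 22:34 UTC (rolling into the previous day, 21 February 2019).
1 February 2019 is a Friday, so Sundays fall on 3, 10, 17, 24; the last is February 24.
1 November 2019 is a Friday, so the first Sunday is November 3.
At the standard offset (UTC−12:00), 22:34 UTC − 12h = 10:34 Irkir Standard Time standard time.
The standard-time date in Irkir Standard Time, February 21, 2019, is outside the daylight-saving period (24 February – 3 November), so Irkir Standard Time is on standard time, UTC−12:00.
22:34 UTC − 12h = 10:34 Irkir Standard Time.

10:34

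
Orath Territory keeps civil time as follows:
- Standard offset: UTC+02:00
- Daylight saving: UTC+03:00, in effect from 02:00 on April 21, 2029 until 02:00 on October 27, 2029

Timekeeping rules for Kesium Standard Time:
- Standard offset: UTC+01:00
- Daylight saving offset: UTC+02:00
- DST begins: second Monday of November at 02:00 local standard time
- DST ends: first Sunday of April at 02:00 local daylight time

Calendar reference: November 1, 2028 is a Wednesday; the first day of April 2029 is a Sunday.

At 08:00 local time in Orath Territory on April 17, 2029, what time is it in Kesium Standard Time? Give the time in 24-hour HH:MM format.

07:00

April 17, 2029 does not fall between 21 April and 27 October, so daylight saving is not in effect and Orath Territory is at UTC+02:00.
08:00 Orath Territory − 2h = 06:00 UTC.
1 November 2028 is a Wednesday, so the first Monday is November 6 and the second is November 13.
1 April 2029 is a Sunday, so the first Sunday is April 1.
At the standard offset (UTC+01:00), 06:00 UTC + 1h = 07:00 Kesium Standard Time standard time.
Daylight saving runs 13 November 2028 – 1 April 2029; the standard-time date in Kesium Standard Time, April 17, 2029, is outside that window, so Kesium Standard Time is on standard time at UTC+01:00.
06:00 UTC + 1h = 07:00 Kesium Standard Time.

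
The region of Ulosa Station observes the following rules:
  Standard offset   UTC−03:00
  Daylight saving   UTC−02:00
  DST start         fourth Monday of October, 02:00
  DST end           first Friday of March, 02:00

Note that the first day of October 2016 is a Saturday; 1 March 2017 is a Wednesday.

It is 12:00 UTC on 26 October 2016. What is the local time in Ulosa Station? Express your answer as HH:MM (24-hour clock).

10:00

1 October 2016 is a Saturday, so the first Monday is October 3 and the fourth is October 24.
1 March 2017 is a Wednesday, so the first Friday is March 3.
At the standard offset (UTC−03:00), 12:00 UTC − 3h = 09:00 Ulosa Station standard time.
The standard-time date in Ulosa Station, 26 October 2016, falls between 24 October 2016 and 3 March 2017, so daylight saving is in effect and Ulosa Station is at UTC−02:00.
12:00 UTC − 2h = 10:00 local.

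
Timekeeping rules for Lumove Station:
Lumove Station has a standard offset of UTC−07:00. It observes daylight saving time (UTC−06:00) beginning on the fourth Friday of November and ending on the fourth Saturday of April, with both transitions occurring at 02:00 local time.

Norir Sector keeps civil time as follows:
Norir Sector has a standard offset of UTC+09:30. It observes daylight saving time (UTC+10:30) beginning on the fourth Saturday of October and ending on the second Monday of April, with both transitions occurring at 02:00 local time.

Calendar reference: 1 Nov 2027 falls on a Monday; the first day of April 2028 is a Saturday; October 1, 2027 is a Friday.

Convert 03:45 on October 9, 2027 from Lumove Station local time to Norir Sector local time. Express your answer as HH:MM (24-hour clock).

1 November 2027 is a Monday, so the first Friday is November 5 and the fourth is November 26.
1 April 2028 is a Saturday, so the first Saturday is April 1 and the fourth is April 22.
October 9, 2027 does not fall between 26 November 2027 and 22 April 2028, so daylight saving is not in effect and Lumove Station is at UTC−07:00.
03:45 Lumove Station + 7h = 10:45 UTC.
1 October 2027 is a Friday, so the first Saturday is October 2 and the fourth is October 23.
1 April 2028 is a Saturday, so the first Monday is April 3 and the second is April 10.
At the standard offset (UTC+09:30), 10:45 UTC + 9h30m = 20:15 Norir Sector standard time.
The standard-time date in Norir Sector, October 9, 2027, does not fall between 23 October 2027 and 10 April 2028, so daylight saving is not in effect and Norir Sector is at UTC+09:30.
10:45 UTC + 9h30m = 20:15 Norir Sector.

20:15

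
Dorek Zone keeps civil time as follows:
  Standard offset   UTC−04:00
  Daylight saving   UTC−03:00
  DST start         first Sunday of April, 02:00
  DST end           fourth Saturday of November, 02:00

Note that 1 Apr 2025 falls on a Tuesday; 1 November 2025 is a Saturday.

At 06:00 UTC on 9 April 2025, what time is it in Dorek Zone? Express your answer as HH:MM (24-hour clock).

03:00

1 April 2025 is a Tuesday, so the first Sunday is April 6.
1 November 2025 is a Saturday, so the first Saturday is November 1 and the fourth is November 22.
At the standard offset (UTC−04:00), 06:00 UTC − 4h = 02:00 Dorek Zone standard time.
Daylight saving runs 6 April – 22 November; the standard-time date in Dorek Zone, 9 April 2025, is inside that window, so Dorek Zone is at UTC−03:00.
06:00 UTC − 3h = 03:00 local.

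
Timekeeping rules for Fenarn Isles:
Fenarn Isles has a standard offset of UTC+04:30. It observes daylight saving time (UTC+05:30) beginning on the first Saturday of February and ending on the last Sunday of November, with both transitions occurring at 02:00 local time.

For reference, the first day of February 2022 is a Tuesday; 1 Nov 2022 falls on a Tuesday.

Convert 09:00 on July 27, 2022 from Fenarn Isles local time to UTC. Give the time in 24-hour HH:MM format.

03:30

1 February 2022 is a Tuesday, so the first Saturday is February 5.
1 November 2022 is a Tuesday, so Sundays fall on 6, 13, 20, 27; the last is November 27.
Daylight saving runs 5 February – 27 November; July 27, 2022 is inside that window, so Fenarn Isles is at UTC+05:30.
09:00 local − 5h30m = 03:30 UTC.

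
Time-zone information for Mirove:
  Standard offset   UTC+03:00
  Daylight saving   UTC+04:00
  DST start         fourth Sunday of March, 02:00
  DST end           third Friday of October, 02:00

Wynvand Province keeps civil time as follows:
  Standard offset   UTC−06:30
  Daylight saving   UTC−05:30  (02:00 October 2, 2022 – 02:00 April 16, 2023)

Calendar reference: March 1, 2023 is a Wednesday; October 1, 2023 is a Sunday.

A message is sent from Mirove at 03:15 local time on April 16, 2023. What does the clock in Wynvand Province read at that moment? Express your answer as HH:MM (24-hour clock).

1 March 2023 is a Wednesday, so the first Sunday is March 5 and the fourth is March 26.
1 October 2023 is a Sunday, so the first Friday is October 6 and the third is October 20.
April 16, 2023 lies within the daylight-saving period (26 March – 20 October), so Mirove is on daylight time, UTC+04:00.
03:15 Mirove − 4h = 23:15 UTC (rolling into the previous day, 15 April 2023).
At the standard offset (UTC−06:30), 23:15 UTC − 6h30m = 16:45 Wynvand Province standard time.
The standard-time date in Wynvand Province, April 15, 2023, lies within the daylight-saving period (2 October 2022 – 16 April 2023), so Wynvand Province is on daylight time, UTC−05:30.
23:15 UTC − 5h30m = 17:45 Wynvand Province.

17:45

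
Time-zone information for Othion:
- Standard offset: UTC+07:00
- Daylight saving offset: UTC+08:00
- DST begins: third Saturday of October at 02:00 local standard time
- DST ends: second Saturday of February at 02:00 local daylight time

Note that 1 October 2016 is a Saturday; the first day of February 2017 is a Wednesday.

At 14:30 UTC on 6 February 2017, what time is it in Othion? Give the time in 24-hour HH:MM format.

1 October 2016 is a Saturday, so the first Saturday is October 1 and the third is October 15.
1 February 2017 is a Wednesday, so the first Saturday is February 4 and the second is February 11.
At the standard offset (UTC+07:00), 14:30 UTC + 7h = 21:30 Othion standard time.
The standard-time date in Othion, 6 February 2017, falls between 15 October 2016 and 11 February 2017, so daylight saving is in effect and Othion is at UTC+08:00.
14:30 UTC + 8h = 22:30 local.

22:30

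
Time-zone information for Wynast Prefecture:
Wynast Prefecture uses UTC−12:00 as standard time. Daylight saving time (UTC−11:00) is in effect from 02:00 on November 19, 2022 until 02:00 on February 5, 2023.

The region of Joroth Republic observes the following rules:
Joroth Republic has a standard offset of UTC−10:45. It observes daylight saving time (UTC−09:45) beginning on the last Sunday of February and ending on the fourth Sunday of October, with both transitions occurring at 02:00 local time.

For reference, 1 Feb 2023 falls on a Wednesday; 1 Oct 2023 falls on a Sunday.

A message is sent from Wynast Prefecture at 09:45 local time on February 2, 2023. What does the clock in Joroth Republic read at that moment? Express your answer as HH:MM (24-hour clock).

10:00

February 2, 2023 lies within the daylight-saving period (19 November 2022 – 5 February 2023), so Wynast Prefecture is on daylight time, UTC−11:00.
09:45 Wynast Prefecture + 11h = 20:45 UTC.
1 February 2023 is a Wednesday, so Sundays fall on 5, 12, 19, 26; the last is February 26.
1 October 2023 is a Sunday, so the first Sunday is October 1 and the fourth is October 22.
At the standard offset (UTC−10:45), 20:45 UTC − 10h45m = 10:00 Joroth Republic standard time.
The standard-time date in Joroth Republic, February 2, 2023, does not fall between 26 February and 22 October, so daylight saving is not in effect and Joroth Republic is at UTC−10:45.
20:45 UTC − 10h45m = 10:00 Joroth Republic.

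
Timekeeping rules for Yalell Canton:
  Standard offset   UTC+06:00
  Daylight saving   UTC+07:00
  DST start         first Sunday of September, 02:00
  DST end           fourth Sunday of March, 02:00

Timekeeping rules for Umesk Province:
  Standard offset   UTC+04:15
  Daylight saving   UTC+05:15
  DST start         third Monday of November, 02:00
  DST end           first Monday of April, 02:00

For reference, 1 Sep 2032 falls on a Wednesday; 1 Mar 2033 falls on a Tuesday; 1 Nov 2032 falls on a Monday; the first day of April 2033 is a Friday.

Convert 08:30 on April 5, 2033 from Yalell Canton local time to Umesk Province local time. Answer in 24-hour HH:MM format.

06:45

1 September 2032 is a Wednesday, so the first Sunday is September 5.
1 March 2033 is a Tuesday, so the first Sunday is March 6 and the fourth is March 27.
April 5, 2033 does not fall between 5 September 2032 and 27 March 2033, so daylight saving is not in effect and Yalell Canton is at UTC+06:00.
08:30 Yalell Canton − 6h = 02:30 UTC.
1 November 2032 is a Monday, so the first Monday is November 1 and the third is November 15.
1 April 2033 is a Friday, so the first Monday is April 4.
At the standard offset (UTC+04:15), 02:30 UTC + 4h15m = 06:45 Umesk Province standard time.
Daylight saving runs 15 November 2032 – 4 April 2033; the standard-time date in Umesk Province, April 5, 2033, is outside that window, so Umesk Province is on standard time at UTC+04:15.
02:30 UTC + 4h15m = 06:45 Umesk Province.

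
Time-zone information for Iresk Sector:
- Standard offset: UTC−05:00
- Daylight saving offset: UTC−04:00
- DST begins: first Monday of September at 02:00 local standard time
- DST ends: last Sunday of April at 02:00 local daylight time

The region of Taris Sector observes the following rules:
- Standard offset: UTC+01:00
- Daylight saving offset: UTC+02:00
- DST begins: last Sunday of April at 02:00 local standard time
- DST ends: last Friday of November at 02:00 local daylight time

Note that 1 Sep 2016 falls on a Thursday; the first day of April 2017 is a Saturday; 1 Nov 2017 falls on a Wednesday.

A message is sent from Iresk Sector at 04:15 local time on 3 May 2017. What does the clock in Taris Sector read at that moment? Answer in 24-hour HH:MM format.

1 September 2016 is a Thursday, so the first Monday is September 5.
1 April 2017 is a Saturday, so Sundays fall on 2, 9, 16, 23, 30; the last is April 30.
3 May 2017 is outside the daylight-saving period (5 September 2016 – 30 April 2017), so Iresk Sector is on standard time, UTC−05:00.
04:15 Iresk Sector + 5h = 09:15 UTC.
1 April 2017 is a Saturday, so Sundays fall on 2, 9, 16, 23, 30; the last is April 30.
1 November 2017 is a Wednesday, so Fridays fall on 3, 10, 17, 24; the last is November 24.
At the standard offset (UTC+01:00), 09:15 UTC + 1h = 10:15 Taris Sector standard time.
Daylight saving runs 30 April – 24 November; the standard-time date in Taris Sector, 3 May 2017, is inside that window, so Taris Sector is at UTC+02:00.
09:15 UTC + 2h = 11:15 Taris Sector.

11:15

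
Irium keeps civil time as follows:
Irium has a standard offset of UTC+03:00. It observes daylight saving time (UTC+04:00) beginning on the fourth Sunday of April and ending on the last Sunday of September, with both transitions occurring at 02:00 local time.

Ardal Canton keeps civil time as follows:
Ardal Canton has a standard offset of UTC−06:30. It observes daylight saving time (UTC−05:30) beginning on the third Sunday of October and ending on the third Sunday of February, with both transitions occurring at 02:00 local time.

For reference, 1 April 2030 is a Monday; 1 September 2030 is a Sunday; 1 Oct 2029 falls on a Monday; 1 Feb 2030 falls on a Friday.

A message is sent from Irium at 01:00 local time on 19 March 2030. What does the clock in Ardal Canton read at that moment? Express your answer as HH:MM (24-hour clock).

15:30

1 April 2030 is a Monday, so the first Sunday is April 7 and the fourth is April 28.
1 September 2030 is a Sunday, so Sundays fall on 1, 8, 15, 22, 29; the last is September 29.
Daylight saving runs 28 April – 29 September; 19 March 2030 is outside that window, so Irium is on standard time at UTC+03:00.
01:00 Irium − 3h = 22:00 UTC (rolling into the previous day, 18 March 2030).
1 October 2029 is a Monday, so the first Sunday is October 7 and the third is October 21.
1 February 2030 is a Friday, so the first Sunday is February 3 and the third is February 17.
At the standard offset (UTC−06:30), 22:00 UTC − 6h30m = 15:30 Ardal Canton standard time.
The standard-time date in Ardal Canton, 18 March 2030, does not fall between 21 October 2029 and 17 February 2030, so daylight saving is not in effect and Ardal Canton is at UTC−06:30.
22:00 UTC − 6h30m = 15:30 Ardal Canton.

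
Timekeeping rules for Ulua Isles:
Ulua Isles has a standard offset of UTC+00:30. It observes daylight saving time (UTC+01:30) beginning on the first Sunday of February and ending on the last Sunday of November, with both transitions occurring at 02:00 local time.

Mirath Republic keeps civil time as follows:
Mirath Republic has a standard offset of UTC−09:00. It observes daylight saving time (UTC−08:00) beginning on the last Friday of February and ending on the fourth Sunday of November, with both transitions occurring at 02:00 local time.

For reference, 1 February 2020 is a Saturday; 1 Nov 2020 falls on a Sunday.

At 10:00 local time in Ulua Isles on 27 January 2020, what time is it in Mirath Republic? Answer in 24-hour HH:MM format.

1 February 2020 is a Saturday, so the first Sunday is February 2.
1 November 2020 is a Sunday, so Sundays fall on 1, 8, 15, 22, 29; the last is November 29.
27 January 2020 does not fall between 2 February and 29 November, so daylight saving is not in effect and Ulua Isles is at UTC+00:30.
10:00 Ulua Isles − 0h30m = 09:30 UTC.
1 February 2020 is a Saturday, so Fridays fall on 7, 14, 21, 28; the last is February 28.
1 November 2020 is a Sunday, so the first Sunday is November 1 and the fourth is November 22.
At the standard offset (UTC−09:00), 09:30 UTC − 9h = 00:30 Mirath Republic standard time.
The standard-time date in Mirath Republic, 27 January 2020, is outside the daylight-saving period (28 February – 22 November), so Mirath Republic is on standard time, UTC−09:00.
09:30 UTC − 9h = 00:30 Mirath Republic.

00:30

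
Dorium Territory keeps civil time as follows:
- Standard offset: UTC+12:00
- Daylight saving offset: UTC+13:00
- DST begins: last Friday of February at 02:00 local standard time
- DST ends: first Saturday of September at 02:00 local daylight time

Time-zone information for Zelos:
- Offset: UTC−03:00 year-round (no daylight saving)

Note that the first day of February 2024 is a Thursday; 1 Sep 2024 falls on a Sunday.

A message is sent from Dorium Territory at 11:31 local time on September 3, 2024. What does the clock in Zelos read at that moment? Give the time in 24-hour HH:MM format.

1 February 2024 is a Thursday, so Fridays fall on 2, 9, 16, 23; the last is February 23.
1 September 2024 is a Sunday, so the first Saturday is September 7.
Daylight saving runs 23 February – 7 September; September 3, 2024 is inside that window, so Dorium Territory is at UTC+13:00.
11:31 Dorium Territory − 13h = 22:31 UTC (rolling into the previous day, 2 September 2024).
Zelos stays on UTC−03:00 all year.
22:31 UTC − 3h = 19:31 Zelos.

19:31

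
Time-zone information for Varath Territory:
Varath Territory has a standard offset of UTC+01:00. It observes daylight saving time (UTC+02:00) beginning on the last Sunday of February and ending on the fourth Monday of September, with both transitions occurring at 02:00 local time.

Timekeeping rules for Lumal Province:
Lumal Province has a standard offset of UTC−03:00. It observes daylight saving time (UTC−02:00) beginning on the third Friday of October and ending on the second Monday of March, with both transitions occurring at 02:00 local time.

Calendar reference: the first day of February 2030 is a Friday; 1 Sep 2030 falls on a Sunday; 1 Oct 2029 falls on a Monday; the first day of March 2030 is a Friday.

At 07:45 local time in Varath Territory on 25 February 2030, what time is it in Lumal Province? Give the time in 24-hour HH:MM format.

03:45

1 February 2030 is a Friday, so Sundays fall on 3, 10, 17, 24; the last is February 24.
1 September 2030 is a Sunday, so the first Monday is September 2 and the fourth is September 23.
25 February 2030 falls between 24 February and 23 September, so daylight saving is in effect and Varath Territory is at UTC+02:00.
07:45 Varath Territory − 2h = 05:45 UTC.
1 October 2029 is a Monday, so the first Friday is October 5 and the third is October 19.
1 March 2030 is a Friday, so the first Monday is March 4 and the second is March 11.
At the standard offset (UTC−03:00), 05:45 UTC − 3h = 02:45 Lumal Province standard time.
The standard-time date in Lumal Province, 25 February 2030, falls between 19 October 2029 and 11 March 2030, so daylight saving is in effect and Lumal Province is at UTC−02:00.
05:45 UTC − 2h = 03:45 Lumal Province.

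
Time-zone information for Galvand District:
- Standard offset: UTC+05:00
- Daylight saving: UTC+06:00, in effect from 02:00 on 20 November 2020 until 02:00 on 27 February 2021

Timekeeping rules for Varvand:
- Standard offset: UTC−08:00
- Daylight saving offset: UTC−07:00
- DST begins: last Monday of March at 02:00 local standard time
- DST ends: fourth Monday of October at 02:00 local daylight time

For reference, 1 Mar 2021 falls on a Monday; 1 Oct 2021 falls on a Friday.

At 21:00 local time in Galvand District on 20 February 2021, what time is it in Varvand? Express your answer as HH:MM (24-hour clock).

Daylight saving runs 20 November 2020 – 27 February 2021; 20 February 2021 is inside that window, so Galvand District is at UTC+06:00.
21:00 Galvand District − 6h = 15:00 UTC.
1 March 2021 is a Monday, so Mondays fall on 1, 8, 15, 22, 29; the last is March 29.
1 October 2021 is a Friday, so the first Monday is October 4 and the fourth is October 25.
At the standard offset (UTC−08:00), 15:00 UTC − 8h = 07:00 Varvand standard time.
Daylight saving runs 29 March – 25 October; the standard-time date in Varvand, 20 February 2021, is outside that window, so Varvand is on standard time at UTC−08:00.
15:00 UTC − 8h = 07:00 Varvand.

07:00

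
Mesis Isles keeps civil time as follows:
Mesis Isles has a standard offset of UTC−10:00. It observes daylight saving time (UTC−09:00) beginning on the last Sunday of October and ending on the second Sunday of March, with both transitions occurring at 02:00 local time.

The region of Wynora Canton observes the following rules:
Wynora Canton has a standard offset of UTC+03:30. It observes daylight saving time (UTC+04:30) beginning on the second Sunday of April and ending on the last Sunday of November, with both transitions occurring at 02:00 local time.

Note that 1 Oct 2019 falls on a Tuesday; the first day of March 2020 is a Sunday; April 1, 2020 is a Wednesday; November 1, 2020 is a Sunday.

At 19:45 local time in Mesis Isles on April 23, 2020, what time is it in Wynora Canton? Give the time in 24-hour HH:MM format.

1 October 2019 is a Tuesday, so Sundays fall on 6, 13, 20, 27; the last is October 27.
1 March 2020 is a Sunday, so the first Sunday is March 1 and the second is March 8.
Daylight saving runs 27 October 2019 – 8 March 2020; April 23, 2020 is outside that window, so Mesis Isles is on standard time at UTC−10:00.
19:45 Mesis Isles + 10h = 05:45 UTC (rolling into the next day, 24 April 2020).
1 April 2020 is a Wednesday, so the first Sunday is April 5 and the second is April 12.
1 November 2020 is a Sunday, so Sundays fall on 1, 8, 15, 22, 29; the last is November 29.
At the standard offset (UTC+03:30), 05:45 UTC + 3h30m = 09:15 Wynora Canton standard time.
The standard-time date in Wynora Canton, April 24, 2020, falls between 12 April and 29 November, so daylight saving is in effect and Wynora Canton is at UTC+04:30.
05:45 UTC + 4h30m = 10:15 Wynora Canton.

10:15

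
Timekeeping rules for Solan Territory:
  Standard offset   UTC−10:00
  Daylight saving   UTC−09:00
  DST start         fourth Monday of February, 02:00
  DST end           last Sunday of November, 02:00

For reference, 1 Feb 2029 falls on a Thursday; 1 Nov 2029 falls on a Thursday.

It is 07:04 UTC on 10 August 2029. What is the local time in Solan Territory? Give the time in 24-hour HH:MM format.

22:04

1 February 2029 is a Thursday, so the first Monday is February 5 and the fourth is February 26.
1 November 2029 is a Thursday, so Sundays fall on 4, 11, 18, 25; the last is November 25.
At the standard offset (UTC−10:00), 07:04 UTC − 10h = 21:04 Solan Territory standard time (rolling into the previous day, 9 August 2029).
Daylight saving runs 26 February – 25 November; the standard-time date in Solan Territory, 9 August 2029, is inside that window, so Solan Territory is at UTC−09:00.
07:04 UTC − 9h = 22:04 local (rolling into the previous day, 9 August 2029).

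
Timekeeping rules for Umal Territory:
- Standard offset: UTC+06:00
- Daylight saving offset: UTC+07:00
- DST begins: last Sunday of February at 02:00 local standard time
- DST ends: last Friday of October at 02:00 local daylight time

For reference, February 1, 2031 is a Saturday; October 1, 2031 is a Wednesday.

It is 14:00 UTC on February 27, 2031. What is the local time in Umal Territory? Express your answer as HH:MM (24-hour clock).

1 February 2031 is a Saturday, so Sundays fall on 2, 9, 16, 23; the last is February 23.
1 October 2031 is a Wednesday, so Fridays fall on 3, 10, 17, 24, 31; the last is October 31.
At the standard offset (UTC+06:00), 14:00 UTC + 6h = 20:00 Umal Territory standard time.
The standard-time date in Umal Territory, February 27, 2031, lies within the daylight-saving period (23 February – 31 October), so Umal Territory is on daylight time, UTC+07:00.
14:00 UTC + 7h = 21:00 local.

21:00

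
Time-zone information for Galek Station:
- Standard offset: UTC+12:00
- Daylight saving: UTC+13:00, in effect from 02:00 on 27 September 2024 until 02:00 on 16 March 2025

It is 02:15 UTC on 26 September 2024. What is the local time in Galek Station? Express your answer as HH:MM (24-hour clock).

At the standard offset (UTC+12:00), 02:15 UTC + 12h = 14:15 Galek Station standard time.
Daylight saving runs 27 September 2024 – 16 March 2025; the standard-time date in Galek Station, 26 September 2024, is outside that window, so Galek Station is on standard time at UTC+12:00.
02:15 UTC + 12h = 14:15 local.

14:15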